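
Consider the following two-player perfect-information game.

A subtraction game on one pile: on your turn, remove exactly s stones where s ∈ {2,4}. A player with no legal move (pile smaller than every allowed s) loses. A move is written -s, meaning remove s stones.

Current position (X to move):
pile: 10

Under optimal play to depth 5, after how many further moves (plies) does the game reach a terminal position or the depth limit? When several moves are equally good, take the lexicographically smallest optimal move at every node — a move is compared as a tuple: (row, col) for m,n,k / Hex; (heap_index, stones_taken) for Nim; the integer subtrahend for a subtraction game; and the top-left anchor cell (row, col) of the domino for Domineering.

PV length from [10]: 3 plies

[10] X move#1: -2:-1/8, -4:+1/6*
[6] O move#2: -2:-1/4*, -4:-1/2
[4] X move#3: -2:-1/2, -4:+1/0*
[0] end (terminal -1, O#4); searched 10 to 5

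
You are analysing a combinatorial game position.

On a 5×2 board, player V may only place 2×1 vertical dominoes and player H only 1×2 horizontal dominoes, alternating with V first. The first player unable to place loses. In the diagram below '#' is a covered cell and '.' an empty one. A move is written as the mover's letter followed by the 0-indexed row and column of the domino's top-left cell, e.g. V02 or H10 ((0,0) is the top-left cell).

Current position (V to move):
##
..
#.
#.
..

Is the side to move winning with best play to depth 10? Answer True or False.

V winning at [##/../#./#./..]: False

[##/../#./#./..] V move#1: V11:-1/##/.#/##/#./..*, V21:-1/##/../##/##/.., V31:-1/##/../#./##/.#
[##/.#/##/#./..] H move#2: H40:+1/##/.#/##/#./##*
[##/.#/##/#./##] end (terminal -1, V#3); searched ##/../#./#./.. to 10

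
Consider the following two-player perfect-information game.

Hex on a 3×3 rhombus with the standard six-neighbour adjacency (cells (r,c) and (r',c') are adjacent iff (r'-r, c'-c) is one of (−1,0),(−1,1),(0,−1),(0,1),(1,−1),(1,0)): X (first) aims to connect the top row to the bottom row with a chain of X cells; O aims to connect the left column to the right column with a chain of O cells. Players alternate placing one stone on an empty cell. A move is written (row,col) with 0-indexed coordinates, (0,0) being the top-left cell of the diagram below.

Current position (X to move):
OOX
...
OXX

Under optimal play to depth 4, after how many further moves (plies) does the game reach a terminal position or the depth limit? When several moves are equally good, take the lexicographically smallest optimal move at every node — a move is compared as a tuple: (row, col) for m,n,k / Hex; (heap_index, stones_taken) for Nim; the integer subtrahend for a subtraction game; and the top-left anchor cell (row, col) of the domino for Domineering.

[OOX/.../OXX] X move#1: (1,0):+1/OOX/X../OXX*, (1,1):+1/OOX/.X./OXX, (1,2):+1/OOX/..X/OXX
[OOX/X../OXX] O move#2: (1,1):-1/OOX/XO./OXX*, (1,2):-1/OOX/X.O/OXX
[OOX/XO./OXX] X move#3: (1,2):+1/OOX/XOX/OXX*
[OOX/XOX/OXX] end (terminal -1, O#4); searched OOX/.../OXX to 4

PV length from [OOX/.../OXX]: 3 plies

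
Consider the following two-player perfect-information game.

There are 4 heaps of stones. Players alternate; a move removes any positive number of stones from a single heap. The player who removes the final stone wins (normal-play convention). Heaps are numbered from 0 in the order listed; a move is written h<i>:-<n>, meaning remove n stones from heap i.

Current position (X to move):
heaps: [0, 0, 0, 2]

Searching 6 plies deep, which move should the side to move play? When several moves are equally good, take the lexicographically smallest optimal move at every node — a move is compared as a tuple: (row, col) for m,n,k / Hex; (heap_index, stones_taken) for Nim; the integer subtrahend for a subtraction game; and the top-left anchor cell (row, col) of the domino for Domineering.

X's best at [(0,0,0,2)]: h3:-2

ply 1, X at (0,0,0,2) | h3:-1=-1→(0,0,0,1); h3:-2=+1→(0,0,0,0)*
ply 2: (0,0,0,0) is terminal -1 (O); from (0,0,0,2) depth 6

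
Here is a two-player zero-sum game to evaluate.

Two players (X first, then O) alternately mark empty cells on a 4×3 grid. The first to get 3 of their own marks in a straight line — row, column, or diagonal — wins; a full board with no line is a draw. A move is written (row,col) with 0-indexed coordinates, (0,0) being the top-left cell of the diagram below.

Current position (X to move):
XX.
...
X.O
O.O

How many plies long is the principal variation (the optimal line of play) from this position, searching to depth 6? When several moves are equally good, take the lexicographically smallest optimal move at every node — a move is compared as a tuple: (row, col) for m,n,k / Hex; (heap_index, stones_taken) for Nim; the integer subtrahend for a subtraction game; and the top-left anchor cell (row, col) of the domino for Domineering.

PV length from [XX./.../X.O/O.O]: 1 ply

[XX./.../X.O/O.O] X move#1: (0,2):+1/XXX/.../X.O/O.O*, (1,0):+1/XX./X../X.O/O.O, (1,1):-1/XX./.X./X.O/O.O, (1,2):-1/XX./..X/X.O/O.O, (2,1):-1/XX./.../XXO/O.O, (3,1):-1/XX./.../X.O/OXO
[XXX/.../X.O/O.O] end (terminal -1, O#2); searched XX./.../X.O/O.O to 6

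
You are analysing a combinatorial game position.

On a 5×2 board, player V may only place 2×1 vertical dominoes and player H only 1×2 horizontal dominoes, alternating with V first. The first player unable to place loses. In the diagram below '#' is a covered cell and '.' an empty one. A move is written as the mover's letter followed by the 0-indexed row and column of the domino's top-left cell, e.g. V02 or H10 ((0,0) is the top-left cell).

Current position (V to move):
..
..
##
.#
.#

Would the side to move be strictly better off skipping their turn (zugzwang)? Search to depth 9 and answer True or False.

zugzwang(../../##/.#/.#, V) = False

[../../##/.#/.#] V move#1: V00:+1/#./#./##/.#/.#*, V01:+1/.#/.#/##/.#/.#, V30:-1/../../##/##/##
[#./#./##/.#/.#] end (terminal -1, H#2); searched ../../##/.#/.# to 9
pass branch (H moves first from the same position):
  | [../../##/.#/.#] H move#1: H00:+1/##/../##/.#/.#*, H10:+1/../##/##/.#/.#
  | [##/../##/.#/.#] V move#2: V30:-1/##/../##/##/##*
  | [##/../##/##/##] H move#3: H10:+1/##/##/##/##/##*
  | [##/##/##/##/##] end (terminal -1, V#4); searched ../../##/.#/.# to 9
V moving scores +1; V passing scores -1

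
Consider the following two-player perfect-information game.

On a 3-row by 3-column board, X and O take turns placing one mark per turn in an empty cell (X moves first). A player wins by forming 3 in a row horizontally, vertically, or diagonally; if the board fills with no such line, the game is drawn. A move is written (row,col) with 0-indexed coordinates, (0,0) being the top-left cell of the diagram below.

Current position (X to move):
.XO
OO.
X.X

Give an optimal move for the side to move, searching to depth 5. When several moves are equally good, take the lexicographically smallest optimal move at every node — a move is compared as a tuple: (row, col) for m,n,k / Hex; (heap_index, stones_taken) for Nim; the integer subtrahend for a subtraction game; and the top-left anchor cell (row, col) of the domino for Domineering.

ply 1, X at .XO/OO./X.X | (0,0)=-1→XXO/OO./X.X; (1,2)=+0→.XO/OOX/X.X; (2,1)=+1→.XO/OO./XXX*
ply 2: .XO/OO./XXX is terminal -1 (O); from .XO/OO./X.X depth 5

X's best at [.XO/OO./X.X]: (2,1)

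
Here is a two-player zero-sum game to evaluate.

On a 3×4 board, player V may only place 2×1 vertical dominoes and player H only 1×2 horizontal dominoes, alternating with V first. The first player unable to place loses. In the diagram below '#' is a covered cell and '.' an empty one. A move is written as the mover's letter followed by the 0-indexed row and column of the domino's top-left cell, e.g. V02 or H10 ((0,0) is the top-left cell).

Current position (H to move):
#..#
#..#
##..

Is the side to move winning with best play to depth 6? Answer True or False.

H winning at [#..#/#..#/##..]: True

[#..#/#..#/##..] H move#1: H01:-1/####/#..#/##.., H11:+1/#..#/####/##..*, H22:-1/#..#/#..#/####
[#..#/####/##..] end (terminal -1, V#2); searched #..#/#..#/##.. to 6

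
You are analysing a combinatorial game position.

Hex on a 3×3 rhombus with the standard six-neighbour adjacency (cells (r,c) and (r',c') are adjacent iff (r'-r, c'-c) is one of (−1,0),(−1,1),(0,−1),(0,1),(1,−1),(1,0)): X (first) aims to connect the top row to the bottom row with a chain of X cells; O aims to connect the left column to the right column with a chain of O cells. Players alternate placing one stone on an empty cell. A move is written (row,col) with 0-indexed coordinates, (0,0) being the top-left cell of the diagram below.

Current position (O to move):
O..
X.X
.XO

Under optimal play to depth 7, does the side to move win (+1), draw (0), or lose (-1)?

value(O../X.X/.XO, O) = -1

[O../X.X/.XO] O move#1: (0,1):-1/OO./X.X/.XO*, (0,2):-1/O.O/X.X/.XO, (1,1):-1/O../XOX/.XO, (2,0):-1/O../X.X/OXO
[OO./X.X/.XO] X move#2: (0,2):+1/OOX/X.X/.XO*, (1,1):-1/OO./XXX/.XO, (2,0):-1/OO./X.X/XXO
[OOX/X.X/.XO] end (terminal -1, O#3); searched O../X.X/.XO to 7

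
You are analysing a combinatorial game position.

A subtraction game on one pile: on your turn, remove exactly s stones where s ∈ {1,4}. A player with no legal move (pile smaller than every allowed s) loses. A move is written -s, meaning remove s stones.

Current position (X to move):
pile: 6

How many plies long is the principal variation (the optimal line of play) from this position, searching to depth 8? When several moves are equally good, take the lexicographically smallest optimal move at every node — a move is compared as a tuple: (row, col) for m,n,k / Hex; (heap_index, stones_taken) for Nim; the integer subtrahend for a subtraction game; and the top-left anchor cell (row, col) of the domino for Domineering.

[6] X move#1: -1:+1/5*, -4:+1/2
[5] O move#2: -1:-1/4*, -4:-1/1
[4] X move#3: -1:-1/3, -4:+1/0*
[0] end (terminal -1, O#4); searched 6 to 8

PV length from [6]: 3 plies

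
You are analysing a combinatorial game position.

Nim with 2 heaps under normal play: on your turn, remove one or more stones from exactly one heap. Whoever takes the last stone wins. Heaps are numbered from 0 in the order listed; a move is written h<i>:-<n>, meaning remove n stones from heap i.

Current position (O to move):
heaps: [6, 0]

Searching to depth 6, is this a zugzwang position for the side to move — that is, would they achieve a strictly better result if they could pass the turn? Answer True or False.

ply 1, O at (6,0) | h0:-1=-1→(5,0); h0:-2=-1→(4,0); h0:-3=-1→(3,0); h0:-4=-1→(2,0); h0:-5=-1→(1,0); h0:-6=+1→(0,0)*
ply 2: (0,0) is terminal -1 (X); from (6,0) depth 6
suppose O passes — search the same position with X to move:
pass> ply 1, X at (6,0) | h0:-1=-1→(5,0); h0:-2=-1→(4,0); h0:-3=-1→(3,0); h0:-4=-1→(2,0); h0:-5=-1→(1,0); h0:-6=+1→(0,0)*
pass> ply 2: (0,0) is terminal -1 (O); from (6,0) depth 6
for O: play +1, pass -1

zugzwang((6,0), O) = False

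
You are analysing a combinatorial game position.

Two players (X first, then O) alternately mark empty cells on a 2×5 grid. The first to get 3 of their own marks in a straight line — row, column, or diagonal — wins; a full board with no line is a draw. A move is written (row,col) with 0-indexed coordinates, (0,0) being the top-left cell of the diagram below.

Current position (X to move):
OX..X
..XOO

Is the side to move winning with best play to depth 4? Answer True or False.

X winning at [OX..X/..XOO]: False

[OX..X/..XOO] X move#1: (0,2):+0/OXX.X/..XOO*, (0,3):+0/OX.XX/..XOO, (1,0):+0/OX..X/X.XOO, (1,1):+0/OX..X/.XXOO
[OXX.X/..XOO] O move#2: (0,3):+0/OXXOX/..XOO*, (1,0):-1/OXX.X/O.XOO, (1,1):-1/OXX.X/.OXOO
[OXXOX/..XOO] X move#3: (1,0):+0/OXXOX/X.XOO*, (1,1):+0/OXXOX/.XXOO
[OXXOX/X.XOO] O move#4: (1,1):+0/OXXOX/XOXOO*
[OXXOX/XOXOO] end (terminal +0, X#5); searched OX..X/..XOO to 4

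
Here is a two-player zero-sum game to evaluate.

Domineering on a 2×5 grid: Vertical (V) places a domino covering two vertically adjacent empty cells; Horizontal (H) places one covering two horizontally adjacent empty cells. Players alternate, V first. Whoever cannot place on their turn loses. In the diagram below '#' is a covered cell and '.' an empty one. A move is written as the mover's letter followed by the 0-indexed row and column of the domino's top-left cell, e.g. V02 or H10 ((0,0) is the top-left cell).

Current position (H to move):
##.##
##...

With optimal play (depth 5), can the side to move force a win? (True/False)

[##.##/##...] H move#1: H12:+1/##.##/####.*, H13:-1/##.##/##.##
[##.##/####.] end (terminal -1, V#2); searched ##.##/##... to 5

H winning at [##.##/##...]: True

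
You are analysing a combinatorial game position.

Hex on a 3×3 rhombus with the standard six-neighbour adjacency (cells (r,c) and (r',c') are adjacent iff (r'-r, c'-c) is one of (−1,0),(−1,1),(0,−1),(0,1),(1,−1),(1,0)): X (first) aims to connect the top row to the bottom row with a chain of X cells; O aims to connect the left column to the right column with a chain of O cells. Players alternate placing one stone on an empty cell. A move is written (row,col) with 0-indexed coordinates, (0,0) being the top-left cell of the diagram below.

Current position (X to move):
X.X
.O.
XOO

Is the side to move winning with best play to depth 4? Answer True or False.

X winning at [X.X/.O./XOO]: True

p1 X@[X.X/.O./XOO]: (0,1)[XXX/.O./XOO]-1 (1,0)[X.X/XO./XOO]+1* (1,2)[X.X/.OX/XOO]-1
p2 O@[X.X/XO./XOO] terminal -1; root [X.X/.O./XOO] d4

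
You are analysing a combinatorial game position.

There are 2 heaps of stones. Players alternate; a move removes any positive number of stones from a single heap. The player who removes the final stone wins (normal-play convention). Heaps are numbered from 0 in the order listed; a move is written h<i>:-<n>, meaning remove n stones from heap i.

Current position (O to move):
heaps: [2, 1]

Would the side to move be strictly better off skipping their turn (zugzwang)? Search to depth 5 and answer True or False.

[(2,1)] O move#1: h0:-1:+1/(1,1)*, h0:-2:-1/(0,1), h1:-1:-1/(2,0)
[(1,1)] X move#2: h0:-1:-1/(0,1)*, h1:-1:-1/(1,0)
[(0,1)] O move#3: h1:-1:+1/(0,0)*
[(0,0)] end (terminal -1, X#4); searched (2,1) to 5
suppose O passes — search the same position with X to move:
pass> [(2,1)] X move#1: h0:-1:+1/(1,1)*, h0:-2:-1/(0,1), h1:-1:-1/(2,0)
pass> [(1,1)] O move#2: h0:-1:-1/(0,1)*, h1:-1:-1/(1,0)
pass> [(0,1)] X move#3: h1:-1:+1/(0,0)*
pass> [(0,0)] end (terminal -1, O#4); searched (2,1) to 5
for O: play +1, pass -1

zugzwang((2,1), O) = False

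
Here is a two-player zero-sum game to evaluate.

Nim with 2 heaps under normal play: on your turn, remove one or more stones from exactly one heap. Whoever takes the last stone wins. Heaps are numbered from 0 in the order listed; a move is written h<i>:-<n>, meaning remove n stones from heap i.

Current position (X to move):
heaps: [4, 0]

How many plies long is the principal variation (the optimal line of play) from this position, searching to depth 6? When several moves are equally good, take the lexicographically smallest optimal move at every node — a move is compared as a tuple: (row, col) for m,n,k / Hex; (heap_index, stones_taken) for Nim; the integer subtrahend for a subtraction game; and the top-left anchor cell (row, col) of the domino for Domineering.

PV length from [(4,0)]: 1 ply

p1 X@[(4,0)]: h0:-1[(3,0)]-1 h0:-2[(2,0)]-1 h0:-3[(1,0)]-1 h0:-4[(0,0)]+1*
p2 O@[(0,0)] terminal -1; root [(4,0)] d6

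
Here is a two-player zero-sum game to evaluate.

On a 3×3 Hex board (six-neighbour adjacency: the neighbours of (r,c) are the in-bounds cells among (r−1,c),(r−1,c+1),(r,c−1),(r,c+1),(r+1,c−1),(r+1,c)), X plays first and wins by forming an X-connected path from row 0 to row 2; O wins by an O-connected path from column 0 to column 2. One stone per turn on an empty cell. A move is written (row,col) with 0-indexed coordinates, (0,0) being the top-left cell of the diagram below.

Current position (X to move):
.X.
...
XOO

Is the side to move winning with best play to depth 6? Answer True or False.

X winning at [.X./.../XOO]: True

p1 X@[.X./.../XOO]: (0,0)[XX./.../XOO]+1* (0,2)[.XX/.../XOO]+1 (1,0)[.X./X../XOO]+1 (1,1)[.X./.X./XOO]+1 (1,2)[.X./..X/XOO]+1
p2 O@[XX./.../XOO]: (0,2)[XXO/.../XOO]-1* (1,0)[XX./O../XOO]-1 (1,1)[XX./.O./XOO]-1 (1,2)[XX./..O/XOO]-1
p3 X@[XXO/.../XOO]: (1,0)[XXO/X../XOO]+1* (1,1)[XXO/.X./XOO]+1 (1,2)[XXO/..X/XOO]+1
p4 O@[XXO/X../XOO] terminal -1; root [.X./.../XOO] d6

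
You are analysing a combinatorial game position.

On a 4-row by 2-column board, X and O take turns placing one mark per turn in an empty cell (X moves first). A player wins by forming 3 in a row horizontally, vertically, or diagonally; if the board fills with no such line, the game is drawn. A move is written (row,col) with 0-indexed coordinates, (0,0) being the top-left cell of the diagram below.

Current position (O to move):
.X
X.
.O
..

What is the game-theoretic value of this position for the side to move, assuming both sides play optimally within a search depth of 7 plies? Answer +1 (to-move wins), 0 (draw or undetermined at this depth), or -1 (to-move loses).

value(.X/X./.O/.., O) = 0

ply 1, O at .X/X./.O/.. | (0,0)=+0→OX/X./.O/..*; (1,1)=+0→.X/XO/.O/..; (2,0)=+0→.X/X./OO/..; (3,0)=+0→.X/X./.O/O.; (3,1)=+0→.X/X./.O/.O
ply 2, X at OX/X./.O/.. | (1,1)=+0→OX/XX/.O/..*; (2,0)=+0→OX/X./XO/..; (3,0)=+0→OX/X./.O/X.; (3,1)=+0→OX/X./.O/.X
ply 3, O at OX/XX/.O/.. | (2,0)=+0→OX/XX/OO/..*; (3,0)=+0→OX/XX/.O/O.; (3,1)=+0→OX/XX/.O/.O
ply 4, X at OX/XX/OO/.. | (3,0)=+0→OX/XX/OO/X.*; (3,1)=+0→OX/XX/OO/.X
ply 5, O at OX/XX/OO/X. | (3,1)=+0→OX/XX/OO/XO*
ply 6: OX/XX/OO/XO is terminal +0 (X); from .X/X./.O/.. depth 7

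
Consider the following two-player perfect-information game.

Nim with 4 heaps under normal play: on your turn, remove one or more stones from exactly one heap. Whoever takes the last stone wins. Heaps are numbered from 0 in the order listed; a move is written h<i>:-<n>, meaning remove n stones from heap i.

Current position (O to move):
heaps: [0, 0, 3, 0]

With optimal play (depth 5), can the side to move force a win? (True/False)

[(0,0,3,0)] O move#1: h2:-1:-1/(0,0,2,0), h2:-2:-1/(0,0,1,0), h2:-3:+1/(0,0,0,0)*
[(0,0,0,0)] end (terminal -1, X#2); searched (0,0,3,0) to 5

O winning at [(0,0,3,0)]: True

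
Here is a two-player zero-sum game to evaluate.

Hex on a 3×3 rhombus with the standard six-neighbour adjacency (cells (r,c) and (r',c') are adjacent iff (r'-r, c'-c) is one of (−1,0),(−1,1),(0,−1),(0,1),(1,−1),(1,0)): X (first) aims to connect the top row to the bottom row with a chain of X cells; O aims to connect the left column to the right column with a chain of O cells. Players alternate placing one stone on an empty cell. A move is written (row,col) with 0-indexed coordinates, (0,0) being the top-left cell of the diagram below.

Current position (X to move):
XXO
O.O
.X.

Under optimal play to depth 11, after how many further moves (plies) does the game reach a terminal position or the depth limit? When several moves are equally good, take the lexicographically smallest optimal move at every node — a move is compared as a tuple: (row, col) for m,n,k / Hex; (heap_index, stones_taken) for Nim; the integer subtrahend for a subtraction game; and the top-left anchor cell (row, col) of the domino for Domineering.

PV length from [XXO/O.O/.X.]: 1 ply

ply 1, X at XXO/O.O/.X. | (1,1)=+1→XXO/OXO/.X.*; (2,0)=-1→XXO/O.O/XX.; (2,2)=-1→XXO/O.O/.XX
ply 2: XXO/OXO/.X. is terminal -1 (O); from XXO/O.O/.X. depth 11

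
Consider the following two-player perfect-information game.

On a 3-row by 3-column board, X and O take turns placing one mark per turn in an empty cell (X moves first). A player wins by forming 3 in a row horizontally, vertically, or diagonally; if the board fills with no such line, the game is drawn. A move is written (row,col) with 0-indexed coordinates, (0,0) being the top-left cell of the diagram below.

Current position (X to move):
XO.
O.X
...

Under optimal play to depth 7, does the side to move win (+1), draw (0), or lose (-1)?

value(XO./O.X/..., X) = +1

ply 1, X at XO./O.X/... | (0,2)=+0→XOX/O.X/...; (1,1)=+0→XO./OXX/...; (2,0)=+0→XO./O.X/X..; (2,1)=+0→XO./O.X/.X.; (2,2)=+1→XO./O.X/..X*
ply 2, O at XO./O.X/..X | (0,2)=-1→XOO/O.X/..X*; (1,1)=-1→XO./OOX/..X; (2,0)=-1→XO./O.X/O.X; (2,1)=-1→XO./O.X/.OX
ply 3, X at XOO/O.X/..X | (1,1)=+1→XOO/OXX/..X*; (2,0)=+1→XOO/O.X/X.X; (2,1)=+1→XOO/O.X/.XX
ply 4: XOO/OXX/..X is terminal -1 (O); from XO./O.X/... depth 7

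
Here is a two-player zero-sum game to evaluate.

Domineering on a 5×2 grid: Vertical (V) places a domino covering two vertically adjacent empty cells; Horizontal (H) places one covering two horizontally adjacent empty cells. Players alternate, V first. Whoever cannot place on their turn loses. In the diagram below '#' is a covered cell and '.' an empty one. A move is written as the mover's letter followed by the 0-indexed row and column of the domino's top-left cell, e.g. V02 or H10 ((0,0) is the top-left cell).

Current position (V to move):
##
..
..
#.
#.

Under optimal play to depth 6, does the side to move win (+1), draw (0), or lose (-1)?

p1 V@[##/../../#./#.]: V10[##/#./#./#./#.]+1* V11[##/.#/.#/#./#.]+1 V21[##/../.#/##/#.]-1 V31[##/../../##/##]-1
p2 H@[##/#./#./#./#.] terminal -1; root [##/../../#./#.] d6

value(##/../../#./#., V) = +1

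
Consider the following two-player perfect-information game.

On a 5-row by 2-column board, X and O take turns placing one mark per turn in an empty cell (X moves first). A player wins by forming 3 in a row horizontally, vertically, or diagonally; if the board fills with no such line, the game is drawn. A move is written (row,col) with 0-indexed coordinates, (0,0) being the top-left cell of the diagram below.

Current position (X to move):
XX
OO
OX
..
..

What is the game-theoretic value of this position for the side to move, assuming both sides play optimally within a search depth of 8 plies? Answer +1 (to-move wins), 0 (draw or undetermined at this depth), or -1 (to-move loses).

value(XX/OO/OX/../.., X) = 0

p1 X@[XX/OO/OX/../..]: (3,0)[XX/OO/OX/X./..]+0* (3,1)[XX/OO/OX/.X/..]-1 (4,0)[XX/OO/OX/../X.]-1 (4,1)[XX/OO/OX/../.X]-1
p2 O@[XX/OO/OX/X./..]: (3,1)[XX/OO/OX/XO/..]+0* (4,0)[XX/OO/OX/X./O.]+0 (4,1)[XX/OO/OX/X./.O]+0
p3 X@[XX/OO/OX/XO/..]: (4,0)[XX/OO/OX/XO/X.]+0* (4,1)[XX/OO/OX/XO/.X]+0
p4 O@[XX/OO/OX/XO/X.]: (4,1)[XX/OO/OX/XO/XO]+0*
p5 X@[XX/OO/OX/XO/XO] terminal +0; root [XX/OO/OX/../..] d8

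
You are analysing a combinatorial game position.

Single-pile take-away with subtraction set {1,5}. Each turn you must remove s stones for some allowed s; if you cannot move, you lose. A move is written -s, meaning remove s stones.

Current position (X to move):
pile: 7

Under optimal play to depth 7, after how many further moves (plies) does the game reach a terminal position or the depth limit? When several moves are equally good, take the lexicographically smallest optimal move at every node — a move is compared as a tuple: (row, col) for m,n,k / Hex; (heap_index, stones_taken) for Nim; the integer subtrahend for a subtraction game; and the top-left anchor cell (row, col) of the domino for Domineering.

PV length from [7]: 7 plies

[7] X move#1: -1:+1/6*, -5:+1/2
[6] O move#2: -1:-1/5*, -5:-1/1
[5] X move#3: -1:+1/4*, -5:+1/0
[4] O move#4: -1:-1/3*
[3] X move#5: -1:+1/2*
[2] O move#6: -1:-1/1*
[1] X move#7: -1:+1/0*
[0] end (terminal -1, O#8); searched 7 to 7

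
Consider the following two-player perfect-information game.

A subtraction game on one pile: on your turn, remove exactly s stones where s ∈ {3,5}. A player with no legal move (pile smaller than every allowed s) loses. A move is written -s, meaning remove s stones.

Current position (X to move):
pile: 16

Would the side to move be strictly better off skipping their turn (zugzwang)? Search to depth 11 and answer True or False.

zugzwang(16, X) = True

ply 1, X at 16 | -3=-1→13*; -5=-1→11
ply 2, O at 13 | -3=+1→10*; -5=+1→8
ply 3, X at 10 | -3=-1→7*; -5=-1→5
ply 4, O at 7 | -3=-1→4; -5=+1→2*
ply 5: 2 is terminal -1 (X); from 16 depth 11
suppose X passes — search the same position with O to move:
pass> ply 1, O at 16 | -3=-1→13*; -5=-1→11
pass> ply 2, X at 13 | -3=+1→10*; -5=+1→8
pass> ply 3, O at 10 | -3=-1→7*; -5=-1→5
pass> ply 4, X at 7 | -3=-1→4; -5=+1→2*
pass> ply 5: 2 is terminal -1 (O); from 16 depth 11
for X: play -1, pass +1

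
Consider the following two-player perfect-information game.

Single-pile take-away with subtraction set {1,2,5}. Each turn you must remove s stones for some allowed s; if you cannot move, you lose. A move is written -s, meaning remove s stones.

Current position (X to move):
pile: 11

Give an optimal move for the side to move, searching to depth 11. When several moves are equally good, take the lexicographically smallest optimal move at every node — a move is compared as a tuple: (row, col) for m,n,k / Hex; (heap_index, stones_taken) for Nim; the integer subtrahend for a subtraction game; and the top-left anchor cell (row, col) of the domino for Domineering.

[11] X move#1: -1:-1/10, -2:+1/9*, -5:+1/6
[9] O move#2: -1:-1/8*, -2:-1/7, -5:-1/4
[8] X move#3: -1:-1/7, -2:+1/6*, -5:+1/3
[6] O move#4: -1:-1/5*, -2:-1/4, -5:-1/1
[5] X move#5: -1:-1/4, -2:+1/3*, -5:+1/0
[3] O move#6: -1:-1/2*, -2:-1/1
[2] X move#7: -1:-1/1, -2:+1/0*
[0] end (terminal -1, O#8); searched 11 to 11

X's best at [11]: -2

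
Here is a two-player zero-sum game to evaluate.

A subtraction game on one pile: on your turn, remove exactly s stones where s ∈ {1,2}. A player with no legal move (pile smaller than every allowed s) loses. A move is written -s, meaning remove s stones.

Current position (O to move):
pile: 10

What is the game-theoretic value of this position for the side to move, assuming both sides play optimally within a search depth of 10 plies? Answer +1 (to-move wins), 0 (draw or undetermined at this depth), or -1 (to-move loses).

value(10, O) = +1

p1 O@[10]: -1[9]+1* -2[8]-1
p2 X@[9]: -1[8]-1* -2[7]-1
p3 O@[8]: -1[7]-1 -2[6]+1*
p4 X@[6]: -1[5]-1* -2[4]-1
p5 O@[5]: -1[4]-1 -2[3]+1*
p6 X@[3]: -1[2]-1* -2[1]-1
p7 O@[2]: -1[1]-1 -2[0]+1*
p8 X@[0] terminal -1; root [10] d10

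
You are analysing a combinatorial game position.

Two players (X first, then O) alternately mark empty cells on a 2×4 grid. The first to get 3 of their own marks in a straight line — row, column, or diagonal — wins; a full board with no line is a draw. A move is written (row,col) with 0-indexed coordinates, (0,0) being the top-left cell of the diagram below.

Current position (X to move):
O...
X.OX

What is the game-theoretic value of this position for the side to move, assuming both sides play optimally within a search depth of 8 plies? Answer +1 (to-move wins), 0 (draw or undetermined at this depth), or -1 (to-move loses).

value(O.../X.OX, X) = 0

ply 1, X at O.../X.OX | (0,1)=+0→OX../X.OX*; (0,2)=+0→O.X./X.OX; (0,3)=+0→O..X/X.OX; (1,1)=+0→O.../XXOX
ply 2, O at OX../X.OX | (0,2)=+0→OXO./X.OX*; (0,3)=+0→OX.O/X.OX; (1,1)=+0→OX../XOOX
ply 3, X at OXO./X.OX | (0,3)=+0→OXOX/X.OX*; (1,1)=+0→OXO./XXOX
ply 4, O at OXOX/X.OX | (1,1)=+0→OXOX/XOOX*
ply 5: OXOX/XOOX is terminal +0 (X); from O.../X.OX depth 8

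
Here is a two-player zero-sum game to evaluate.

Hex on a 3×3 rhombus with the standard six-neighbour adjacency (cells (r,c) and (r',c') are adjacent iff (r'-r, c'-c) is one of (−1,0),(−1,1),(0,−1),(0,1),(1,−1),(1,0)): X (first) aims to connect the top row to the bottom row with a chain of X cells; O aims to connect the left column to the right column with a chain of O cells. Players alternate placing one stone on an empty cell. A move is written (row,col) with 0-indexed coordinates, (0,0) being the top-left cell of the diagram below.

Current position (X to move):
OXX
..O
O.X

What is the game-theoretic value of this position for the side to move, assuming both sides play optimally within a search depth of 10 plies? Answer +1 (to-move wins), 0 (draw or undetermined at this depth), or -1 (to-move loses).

value(OXX/..O/O.X, X) = -1

p1 X@[OXX/..O/O.X]: (1,0)[OXX/X.O/O.X]-1* (1,1)[OXX/.XO/O.X]-1 (2,1)[OXX/..O/OXX]-1
p2 O@[OXX/X.O/O.X]: (1,1)[OXX/XOO/O.X]+1* (2,1)[OXX/X.O/OOX]+1
p3 X@[OXX/XOO/O.X] terminal -1; root [OXX/..O/O.X] d10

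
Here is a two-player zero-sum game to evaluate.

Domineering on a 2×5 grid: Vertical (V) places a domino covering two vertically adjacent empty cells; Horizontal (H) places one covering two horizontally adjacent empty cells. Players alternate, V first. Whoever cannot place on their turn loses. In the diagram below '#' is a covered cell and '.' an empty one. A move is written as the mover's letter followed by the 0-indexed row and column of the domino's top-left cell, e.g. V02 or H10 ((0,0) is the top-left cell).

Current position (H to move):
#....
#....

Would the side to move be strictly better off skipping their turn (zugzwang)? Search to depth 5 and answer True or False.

ply 1, H at #..../#.... | H01=-1→###../#....; H02=+1→#.##./#....*; H03=-1→#..##/#....; H11=-1→#..../###..; H12=+1→#..../#.##.; H13=-1→#..../#..##
ply 2, V at #.##./#.... | V01=-1→####./##...*; V04=-1→#.###/#...#
ply 3, H at ####./##... | H12=-1→####./####.; H13=+1→####./##.##*
ply 4: ####./##.## is terminal -1 (V); from #..../#.... depth 5
suppose H passes — search the same position with V to move:
pass> ply 1, V at #..../#.... | V01=-1→##.../##...*; V02=-1→#.#../#.#..; V03=-1→#..#./#..#.; V04=-1→#...#/#...#
pass> ply 2, H at ##.../##... | H02=+1→####./##...*; H03=+1→##.##/##...; H12=+1→##.../####.; H13=+1→##.../##.##
pass> ply 3, V at ####./##... | V04=-1→#####/##..#*
pass> ply 4, H at #####/##..# | H12=+1→#####/#####*
pass> ply 5: #####/##### is terminal -1 (V); from #..../#.... depth 5
for H: play +1, pass +1

zugzwang(#..../#...., H) = False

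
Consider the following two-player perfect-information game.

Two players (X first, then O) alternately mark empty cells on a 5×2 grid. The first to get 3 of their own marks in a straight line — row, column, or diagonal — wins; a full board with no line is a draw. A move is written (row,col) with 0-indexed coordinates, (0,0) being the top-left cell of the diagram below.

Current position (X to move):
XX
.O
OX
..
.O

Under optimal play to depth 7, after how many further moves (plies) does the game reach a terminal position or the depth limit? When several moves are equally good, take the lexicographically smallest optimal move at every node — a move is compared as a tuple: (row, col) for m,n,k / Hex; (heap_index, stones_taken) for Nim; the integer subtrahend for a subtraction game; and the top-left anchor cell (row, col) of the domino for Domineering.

PV length from [XX/.O/OX/../.O]: 4 plies

[XX/.O/OX/../.O] X move#1: (1,0):+0/XX/XO/OX/../.O*, (3,0):+0/XX/.O/OX/X./.O, (3,1):-1/XX/.O/OX/.X/.O, (4,0):+0/XX/.O/OX/../XO
[XX/XO/OX/../.O] O move#2: (3,0):+0/XX/XO/OX/O./.O*, (3,1):+0/XX/XO/OX/.O/.O, (4,0):+0/XX/XO/OX/../OO
[XX/XO/OX/O./.O] X move#3: (3,1):-1/XX/XO/OX/OX/.O, (4,0):+0/XX/XO/OX/O./XO*
[XX/XO/OX/O./XO] O move#4: (3,1):+0/XX/XO/OX/OO/XO*
[XX/XO/OX/OO/XO] end (terminal +0, X#5); searched XX/.O/OX/../.O to 7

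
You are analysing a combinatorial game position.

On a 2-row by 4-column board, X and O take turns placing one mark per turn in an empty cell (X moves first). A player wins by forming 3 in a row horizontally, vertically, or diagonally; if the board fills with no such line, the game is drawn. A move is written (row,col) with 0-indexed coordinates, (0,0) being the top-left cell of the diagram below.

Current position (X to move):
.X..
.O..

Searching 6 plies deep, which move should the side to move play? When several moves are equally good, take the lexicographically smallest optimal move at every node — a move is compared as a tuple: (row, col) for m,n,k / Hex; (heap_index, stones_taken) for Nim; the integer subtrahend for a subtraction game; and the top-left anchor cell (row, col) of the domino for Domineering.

X's best at [.X../.O..]: (0,2)

ply 1, X at .X../.O.. | (0,0)=+0→XX../.O..; (0,2)=+1→.XX./.O..*; (0,3)=+0→.X.X/.O..; (1,0)=+0→.X../XO..; (1,2)=+0→.X../.OX.; (1,3)=+0→.X../.O.X
ply 2, O at .XX./.O.. | (0,0)=-1→OXX./.O..*; (0,3)=-1→.XXO/.O..; (1,0)=-1→.XX./OO..; (1,2)=-1→.XX./.OO.; (1,3)=-1→.XX./.O.O
ply 3, X at OXX./.O.. | (0,3)=+1→OXXX/.O..*; (1,0)=+0→OXX./XO..; (1,2)=+0→OXX./.OX.; (1,3)=+0→OXX./.O.X
ply 4: OXXX/.O.. is terminal -1 (O); from .X../.O.. depth 6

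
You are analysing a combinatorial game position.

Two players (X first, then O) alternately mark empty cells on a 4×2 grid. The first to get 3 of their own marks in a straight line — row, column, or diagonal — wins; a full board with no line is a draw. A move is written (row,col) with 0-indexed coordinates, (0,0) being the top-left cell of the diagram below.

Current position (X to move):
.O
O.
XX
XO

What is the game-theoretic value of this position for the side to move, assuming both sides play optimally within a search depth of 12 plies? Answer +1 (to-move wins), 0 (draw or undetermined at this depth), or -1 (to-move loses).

p1 X@[.O/O./XX/XO]: (0,0)[XO/O./XX/XO]+0* (1,1)[.O/OX/XX/XO]+0
p2 O@[XO/O./XX/XO]: (1,1)[XO/OO/XX/XO]+0*
p3 X@[XO/OO/XX/XO] terminal +0; root [.O/O./XX/XO] d12

value(.O/O./XX/XO, X) = 0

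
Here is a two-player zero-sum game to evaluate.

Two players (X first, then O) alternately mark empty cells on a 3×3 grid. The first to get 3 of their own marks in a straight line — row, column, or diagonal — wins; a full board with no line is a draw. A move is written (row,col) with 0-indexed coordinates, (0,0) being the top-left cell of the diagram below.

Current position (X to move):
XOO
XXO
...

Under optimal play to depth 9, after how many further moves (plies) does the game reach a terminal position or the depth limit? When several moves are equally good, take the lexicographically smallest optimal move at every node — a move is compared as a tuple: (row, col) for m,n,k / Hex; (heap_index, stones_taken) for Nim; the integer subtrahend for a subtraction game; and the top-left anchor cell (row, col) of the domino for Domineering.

p1 X@[XOO/XXO/...]: (2,0)[XOO/XXO/X..]+1* (2,1)[XOO/XXO/.X.]-1 (2,2)[XOO/XXO/..X]+1
p2 O@[XOO/XXO/X..] terminal -1; root [XOO/XXO/...] d9

PV length from [XOO/XXO/...]: 1 ply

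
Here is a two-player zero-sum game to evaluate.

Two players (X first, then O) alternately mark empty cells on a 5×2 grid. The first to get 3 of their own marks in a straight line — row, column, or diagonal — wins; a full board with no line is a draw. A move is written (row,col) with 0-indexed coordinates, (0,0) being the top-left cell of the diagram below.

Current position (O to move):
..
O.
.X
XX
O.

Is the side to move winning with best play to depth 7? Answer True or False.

[../O./.X/XX/O.] O move#1: (0,0):-1/O./O./.X/XX/O.*, (0,1):-1/.O/O./.X/XX/O., (1,1):-1/../OO/.X/XX/O., (2,0):-1/../O./OX/XX/O., (4,1):-1/../O./.X/XX/OO
[O./O./.X/XX/O.] X move#2: (0,1):-1/OX/O./.X/XX/O., (1,1):+1/O./OX/.X/XX/O.*, (2,0):+1/O./O./XX/XX/O., (4,1):+1/O./O./.X/XX/OX
[O./OX/.X/XX/O.] end (terminal -1, O#3); searched ../O./.X/XX/O. to 7

O winning at [../O./.X/XX/O.]: False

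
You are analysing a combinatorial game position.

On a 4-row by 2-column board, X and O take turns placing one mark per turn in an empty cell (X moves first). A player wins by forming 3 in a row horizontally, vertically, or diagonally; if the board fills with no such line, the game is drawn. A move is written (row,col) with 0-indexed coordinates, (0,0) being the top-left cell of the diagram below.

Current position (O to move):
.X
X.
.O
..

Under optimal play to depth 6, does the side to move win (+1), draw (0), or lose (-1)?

ply 1, O at .X/X./.O/.. | (0,0)=+0→OX/X./.O/..*; (1,1)=+0→.X/XO/.O/..; (2,0)=+0→.X/X./OO/..; (3,0)=+0→.X/X./.O/O.; (3,1)=+0→.X/X./.O/.O
ply 2, X at OX/X./.O/.. | (1,1)=+0→OX/XX/.O/..*; (2,0)=+0→OX/X./XO/..; (3,0)=+0→OX/X./.O/X.; (3,1)=+0→OX/X./.O/.X
ply 3, O at OX/XX/.O/.. | (2,0)=+0→OX/XX/OO/..*; (3,0)=+0→OX/XX/.O/O.; (3,1)=+0→OX/XX/.O/.O
ply 4, X at OX/XX/OO/.. | (3,0)=+0→OX/XX/OO/X.*; (3,1)=+0→OX/XX/OO/.X
ply 5, O at OX/XX/OO/X. | (3,1)=+0→OX/XX/OO/XO*
ply 6: OX/XX/OO/XO is terminal +0 (X); from .X/X./.O/.. depth 6

value(.X/X./.O/.., O) = 0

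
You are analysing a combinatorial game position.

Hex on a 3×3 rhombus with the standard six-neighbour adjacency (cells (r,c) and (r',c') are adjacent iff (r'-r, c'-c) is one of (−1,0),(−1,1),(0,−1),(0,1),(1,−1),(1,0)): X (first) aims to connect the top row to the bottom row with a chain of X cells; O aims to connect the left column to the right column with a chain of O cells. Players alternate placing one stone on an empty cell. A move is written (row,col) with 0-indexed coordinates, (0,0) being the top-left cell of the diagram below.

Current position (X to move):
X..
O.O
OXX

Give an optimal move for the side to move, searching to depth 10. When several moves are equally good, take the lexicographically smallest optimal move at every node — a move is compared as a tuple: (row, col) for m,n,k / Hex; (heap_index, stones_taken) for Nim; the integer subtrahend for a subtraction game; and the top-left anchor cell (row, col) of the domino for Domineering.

ply 1, X at X../O.O/OXX | (0,1)=-1→XX./O.O/OXX; (0,2)=-1→X.X/O.O/OXX; (1,1)=+1→X../OXO/OXX*
ply 2, O at X../OXO/OXX | (0,1)=-1→XO./OXO/OXX*; (0,2)=-1→X.O/OXO/OXX
ply 3, X at XO./OXO/OXX | (0,2)=+1→XOX/OXO/OXX*
ply 4: XOX/OXO/OXX is terminal -1 (O); from X../O.O/OXX depth 10

X's best at [X../O.O/OXX]: (1,1)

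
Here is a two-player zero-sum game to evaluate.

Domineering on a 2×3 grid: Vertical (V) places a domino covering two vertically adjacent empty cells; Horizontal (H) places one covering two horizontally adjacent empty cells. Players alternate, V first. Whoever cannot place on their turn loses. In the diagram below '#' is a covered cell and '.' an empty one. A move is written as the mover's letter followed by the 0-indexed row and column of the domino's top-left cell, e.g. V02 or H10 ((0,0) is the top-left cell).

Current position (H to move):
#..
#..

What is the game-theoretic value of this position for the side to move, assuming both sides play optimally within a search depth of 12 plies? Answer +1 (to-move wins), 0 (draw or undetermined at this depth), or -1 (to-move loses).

value(#../#.., H) = +1

ply 1, H at #../#.. | H01=+1→###/#..*; H11=+1→#../###
ply 2: ###/#.. is terminal -1 (V); from #../#.. depth 12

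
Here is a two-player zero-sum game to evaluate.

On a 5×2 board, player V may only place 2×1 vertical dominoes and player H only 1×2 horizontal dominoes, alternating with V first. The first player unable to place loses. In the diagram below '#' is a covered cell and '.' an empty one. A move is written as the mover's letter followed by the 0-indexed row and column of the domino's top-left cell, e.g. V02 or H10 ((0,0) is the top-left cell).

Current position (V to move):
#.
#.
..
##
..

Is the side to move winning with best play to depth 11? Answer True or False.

V winning at [#./#./../##/..]: False

p1 V@[#./#./../##/..]: V01[##/##/../##/..]-1* V11[#./##/.#/##/..]-1
p2 H@[##/##/../##/..]: H20[##/##/##/##/..]+1* H40[##/##/../##/##]+1
p3 V@[##/##/##/##/..] terminal -1; root [#./#./../##/..] d11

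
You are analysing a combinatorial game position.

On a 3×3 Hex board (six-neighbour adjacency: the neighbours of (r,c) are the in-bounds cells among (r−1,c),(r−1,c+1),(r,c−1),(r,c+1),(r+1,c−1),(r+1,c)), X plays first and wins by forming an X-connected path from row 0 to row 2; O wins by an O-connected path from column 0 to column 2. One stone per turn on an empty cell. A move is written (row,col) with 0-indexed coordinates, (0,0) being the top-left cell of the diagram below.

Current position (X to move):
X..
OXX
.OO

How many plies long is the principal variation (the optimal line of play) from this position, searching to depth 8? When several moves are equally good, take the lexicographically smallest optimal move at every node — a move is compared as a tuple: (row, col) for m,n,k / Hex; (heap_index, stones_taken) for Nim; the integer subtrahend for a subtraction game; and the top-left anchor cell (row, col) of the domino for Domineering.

ply 1, X at X../OXX/.OO | (0,1)=-1→XX./OXX/.OO; (0,2)=-1→X.X/OXX/.OO; (2,0)=+1→X../OXX/XOO*
ply 2, O at X../OXX/XOO | (0,1)=-1→XO./OXX/XOO*; (0,2)=-1→X.O/OXX/XOO
ply 3, X at XO./OXX/XOO | (0,2)=+1→XOX/OXX/XOO*
ply 4: XOX/OXX/XOO is terminal -1 (O); from X../OXX/.OO depth 8

PV length from [X../OXX/.OO]: 3 plies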